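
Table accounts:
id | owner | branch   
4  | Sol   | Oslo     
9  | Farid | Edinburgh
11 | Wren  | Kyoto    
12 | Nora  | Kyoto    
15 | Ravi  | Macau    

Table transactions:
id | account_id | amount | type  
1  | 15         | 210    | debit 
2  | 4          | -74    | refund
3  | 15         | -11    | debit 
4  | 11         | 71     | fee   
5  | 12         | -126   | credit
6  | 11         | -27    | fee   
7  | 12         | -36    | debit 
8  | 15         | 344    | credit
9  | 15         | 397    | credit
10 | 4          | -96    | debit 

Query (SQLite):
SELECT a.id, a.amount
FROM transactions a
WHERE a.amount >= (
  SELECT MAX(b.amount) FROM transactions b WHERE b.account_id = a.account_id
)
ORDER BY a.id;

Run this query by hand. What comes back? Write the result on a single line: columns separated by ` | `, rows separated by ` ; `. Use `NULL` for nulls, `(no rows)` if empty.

For each transactions row a, compute MAX(amount) over rows sharing a.account_id.
Keep row a if a.amount >= that per-group MAX.
  account_id=4: MAX(amount) = -74
  account_id=11: MAX(amount) = 71
  account_id=12: MAX(amount) = -36
  account_id=15: MAX(amount) = 397

2 | -74 ; 4 | 71 ; 7 | -36 ; 9 | 397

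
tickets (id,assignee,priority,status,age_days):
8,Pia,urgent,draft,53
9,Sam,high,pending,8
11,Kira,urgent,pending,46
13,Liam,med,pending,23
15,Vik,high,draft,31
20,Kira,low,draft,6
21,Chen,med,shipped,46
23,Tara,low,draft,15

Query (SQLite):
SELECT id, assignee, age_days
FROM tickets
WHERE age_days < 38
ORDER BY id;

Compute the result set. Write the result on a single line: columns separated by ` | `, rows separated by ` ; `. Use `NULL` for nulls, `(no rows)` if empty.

9 | Sam | 8 ; 13 | Liam | 23 ; 15 | Vik | 31 ; 20 | Kira | 6 ; 23 | Tara | 15

age_days < 38: ids {9, 13, 15, 20, 23}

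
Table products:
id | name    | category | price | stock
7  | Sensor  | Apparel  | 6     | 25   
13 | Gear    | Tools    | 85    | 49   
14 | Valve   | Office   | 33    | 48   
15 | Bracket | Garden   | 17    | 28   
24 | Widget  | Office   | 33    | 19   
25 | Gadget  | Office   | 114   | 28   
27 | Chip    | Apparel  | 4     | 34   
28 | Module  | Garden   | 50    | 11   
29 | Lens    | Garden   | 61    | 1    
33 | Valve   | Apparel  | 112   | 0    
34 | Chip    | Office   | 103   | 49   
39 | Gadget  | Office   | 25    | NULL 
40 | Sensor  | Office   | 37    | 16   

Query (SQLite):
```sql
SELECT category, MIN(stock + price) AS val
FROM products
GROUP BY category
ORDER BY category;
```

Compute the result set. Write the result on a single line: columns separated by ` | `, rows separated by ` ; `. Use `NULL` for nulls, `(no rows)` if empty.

Apparel | 31 ; Garden | 45 ; Office | 52 ; Tools | 134

For each row compute stock + price.
Group by category; take MIN of the expression per group.
  Apparel: ids {7, 27, 33} → MIN(stock + price)=31
  Garden: ids {15, 28, 29} → MIN(stock + price)=45
  Office: ids {14, 24, 25, 34, 39, 40} → MIN(stock + price)=52
  Tools: ids {13} → MIN(stock + price)=134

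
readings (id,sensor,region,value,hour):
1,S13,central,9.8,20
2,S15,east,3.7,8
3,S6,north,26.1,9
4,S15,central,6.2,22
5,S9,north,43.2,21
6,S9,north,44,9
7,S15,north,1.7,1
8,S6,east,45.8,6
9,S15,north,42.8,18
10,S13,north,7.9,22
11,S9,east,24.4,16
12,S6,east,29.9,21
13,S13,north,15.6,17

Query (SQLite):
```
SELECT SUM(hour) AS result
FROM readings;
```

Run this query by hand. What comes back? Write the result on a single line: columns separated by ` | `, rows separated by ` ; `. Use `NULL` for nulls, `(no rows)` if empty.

190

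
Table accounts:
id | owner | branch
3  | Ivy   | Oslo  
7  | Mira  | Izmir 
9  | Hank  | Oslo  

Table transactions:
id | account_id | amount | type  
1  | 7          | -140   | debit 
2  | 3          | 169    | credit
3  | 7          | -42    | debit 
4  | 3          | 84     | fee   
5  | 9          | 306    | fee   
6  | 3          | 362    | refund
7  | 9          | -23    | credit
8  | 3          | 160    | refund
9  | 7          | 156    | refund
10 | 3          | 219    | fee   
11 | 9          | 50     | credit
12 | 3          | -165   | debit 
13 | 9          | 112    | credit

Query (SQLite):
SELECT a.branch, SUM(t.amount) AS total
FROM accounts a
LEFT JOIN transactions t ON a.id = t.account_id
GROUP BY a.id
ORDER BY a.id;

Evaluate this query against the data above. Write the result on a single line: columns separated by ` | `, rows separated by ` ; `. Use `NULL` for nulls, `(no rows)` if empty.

Oslo | 829 ; Izmir | -26 ; Oslo | 445

LEFT JOIN keeps every accounts row; unmatched ones get NULL for transactions columns.
Group by accounts.id and compute SUM(t.amount). SUM over an all-NULL group is NULL.
  3: ids {2, 4, 6, 8, 10, 12} → SUM(t.amount)=829
  7: ids {1, 3, 9} → SUM(t.amount)=-26
  9: ids {5, 7, 11, 13} → SUM(t.amount)=445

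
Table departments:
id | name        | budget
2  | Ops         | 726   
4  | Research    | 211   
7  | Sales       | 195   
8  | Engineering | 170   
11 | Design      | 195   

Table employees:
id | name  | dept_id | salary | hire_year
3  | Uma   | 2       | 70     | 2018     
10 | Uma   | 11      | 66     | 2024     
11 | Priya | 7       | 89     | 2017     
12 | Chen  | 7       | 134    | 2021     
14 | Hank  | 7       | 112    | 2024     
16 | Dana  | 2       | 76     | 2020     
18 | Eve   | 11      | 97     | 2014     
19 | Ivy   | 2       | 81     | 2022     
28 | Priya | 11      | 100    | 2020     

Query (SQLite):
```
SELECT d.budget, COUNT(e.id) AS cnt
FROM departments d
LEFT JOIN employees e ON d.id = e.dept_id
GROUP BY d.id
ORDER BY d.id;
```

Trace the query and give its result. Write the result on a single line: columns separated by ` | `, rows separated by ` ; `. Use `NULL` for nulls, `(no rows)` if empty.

LEFT JOIN keeps every departments row; unmatched ones get NULL for employees columns.
Group by departments.id and compute COUNT(e.id). COUNT(col) of an all-NULL group is 0.
  2: ids {3, 16, 19} → COUNT(e.id)=3
  4: ids {—} → COUNT(e.id)=0
  7: ids {11, 12, 14} → COUNT(e.id)=3
  8: ids {—} → COUNT(e.id)=0
  11: ids {10, 18, 28} → COUNT(e.id)=3

726 | 3 ; 211 | 0 ; 195 | 3 ; 170 | 0 ; 195 | 3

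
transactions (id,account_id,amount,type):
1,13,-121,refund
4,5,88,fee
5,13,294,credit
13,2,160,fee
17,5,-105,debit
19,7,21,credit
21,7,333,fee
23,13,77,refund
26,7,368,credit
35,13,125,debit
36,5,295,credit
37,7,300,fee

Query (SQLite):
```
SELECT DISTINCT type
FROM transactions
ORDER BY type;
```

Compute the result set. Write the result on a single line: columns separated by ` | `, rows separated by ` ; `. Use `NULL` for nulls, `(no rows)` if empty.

Collect distinct type values from transactions.

credit ; debit ; fee ; refund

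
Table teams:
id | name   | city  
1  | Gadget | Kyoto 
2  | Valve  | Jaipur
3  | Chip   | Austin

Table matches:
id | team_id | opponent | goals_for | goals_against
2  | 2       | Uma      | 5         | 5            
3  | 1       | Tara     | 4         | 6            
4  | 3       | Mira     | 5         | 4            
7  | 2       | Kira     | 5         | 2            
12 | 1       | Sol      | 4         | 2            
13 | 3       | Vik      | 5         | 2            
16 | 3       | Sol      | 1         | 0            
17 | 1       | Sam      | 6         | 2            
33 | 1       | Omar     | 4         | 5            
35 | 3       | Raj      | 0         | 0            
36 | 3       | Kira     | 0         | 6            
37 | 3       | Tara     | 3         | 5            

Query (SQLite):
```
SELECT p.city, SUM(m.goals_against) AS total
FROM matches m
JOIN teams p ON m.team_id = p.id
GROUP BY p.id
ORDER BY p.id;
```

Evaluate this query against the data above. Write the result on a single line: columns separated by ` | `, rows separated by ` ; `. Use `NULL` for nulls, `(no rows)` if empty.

Join each matches row to its teams via team_id.
Group joined rows by teams.id; compute SUM(m.goals_against) per group.
  1: ids {3, 12, 17, 33} → SUM(m.goals_against)=15
  2: ids {2, 7} → SUM(m.goals_against)=7
  3: ids {4, 13, 16, 35, 36, 37} → SUM(m.goals_against)=17

Kyoto | 15 ; Jaipur | 7 ; Austin | 17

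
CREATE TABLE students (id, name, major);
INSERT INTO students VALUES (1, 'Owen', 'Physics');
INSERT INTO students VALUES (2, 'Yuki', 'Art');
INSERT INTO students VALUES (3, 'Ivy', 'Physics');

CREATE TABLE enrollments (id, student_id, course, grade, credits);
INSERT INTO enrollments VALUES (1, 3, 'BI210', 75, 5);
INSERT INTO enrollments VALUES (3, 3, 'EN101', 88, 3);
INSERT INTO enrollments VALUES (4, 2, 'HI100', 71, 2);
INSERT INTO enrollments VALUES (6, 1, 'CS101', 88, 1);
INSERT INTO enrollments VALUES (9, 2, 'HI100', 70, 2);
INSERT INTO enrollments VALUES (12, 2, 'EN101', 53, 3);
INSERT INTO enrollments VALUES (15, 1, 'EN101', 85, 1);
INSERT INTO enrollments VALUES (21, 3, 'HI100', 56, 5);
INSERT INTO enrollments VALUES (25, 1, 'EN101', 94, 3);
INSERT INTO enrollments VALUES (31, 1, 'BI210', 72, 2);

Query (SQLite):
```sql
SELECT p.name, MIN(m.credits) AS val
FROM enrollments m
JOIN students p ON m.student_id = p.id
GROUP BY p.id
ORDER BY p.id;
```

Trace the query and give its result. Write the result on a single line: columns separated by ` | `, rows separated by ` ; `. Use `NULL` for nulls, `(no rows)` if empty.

Owen | 1 ; Yuki | 2 ; Ivy | 3

Join each enrollments row to its students via student_id.
Group joined rows by students.id; compute MIN(m.credits) per group.
  1: ids {6, 15, 25, 31} → MIN(m.credits)=1
  2: ids {4, 9, 12} → MIN(m.credits)=2
  3: ids {1, 3, 21} → MIN(m.credits)=3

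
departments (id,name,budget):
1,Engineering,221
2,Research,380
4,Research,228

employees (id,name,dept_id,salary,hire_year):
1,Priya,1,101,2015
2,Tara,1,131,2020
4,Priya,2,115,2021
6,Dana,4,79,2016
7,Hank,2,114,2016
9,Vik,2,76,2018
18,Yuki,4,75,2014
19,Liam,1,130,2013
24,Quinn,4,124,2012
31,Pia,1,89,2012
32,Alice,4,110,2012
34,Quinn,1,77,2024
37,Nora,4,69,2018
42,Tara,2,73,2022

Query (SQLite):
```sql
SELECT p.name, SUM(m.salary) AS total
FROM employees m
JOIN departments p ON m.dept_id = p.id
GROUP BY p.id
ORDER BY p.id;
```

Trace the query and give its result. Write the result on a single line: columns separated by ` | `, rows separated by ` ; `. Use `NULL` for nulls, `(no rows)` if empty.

Join each employees row to its departments via dept_id.
Group joined rows by departments.id; compute SUM(m.salary) per group.
  1: ids {1, 2, 19, 31, 34} → SUM(m.salary)=528
  2: ids {4, 7, 9, 42} → SUM(m.salary)=378
  4: ids {6, 18, 24, 32, 37} → SUM(m.salary)=457

Engineering | 528 ; Research | 378 ; Research | 457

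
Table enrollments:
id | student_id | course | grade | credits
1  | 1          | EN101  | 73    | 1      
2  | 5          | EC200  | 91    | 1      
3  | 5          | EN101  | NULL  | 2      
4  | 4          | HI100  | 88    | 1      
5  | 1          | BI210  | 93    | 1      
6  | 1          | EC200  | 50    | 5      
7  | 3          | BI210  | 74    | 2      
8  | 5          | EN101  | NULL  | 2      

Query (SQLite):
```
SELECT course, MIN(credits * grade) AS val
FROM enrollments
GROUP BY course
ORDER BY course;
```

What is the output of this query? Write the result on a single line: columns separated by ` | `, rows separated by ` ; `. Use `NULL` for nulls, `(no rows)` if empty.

BI210 | 93 ; EC200 | 91 ; EN101 | 73 ; HI100 | 88

For each row compute credits * grade.
Group by course; take MIN of the expression per group.
  BI210: ids {5, 7} → MIN(credits * grade)=93
  EC200: ids {2, 6} → MIN(credits * grade)=91
  EN101: ids {1, 3, 8} → MIN(credits * grade)=73
  HI100: ids {4} → MIN(credits * grade)=88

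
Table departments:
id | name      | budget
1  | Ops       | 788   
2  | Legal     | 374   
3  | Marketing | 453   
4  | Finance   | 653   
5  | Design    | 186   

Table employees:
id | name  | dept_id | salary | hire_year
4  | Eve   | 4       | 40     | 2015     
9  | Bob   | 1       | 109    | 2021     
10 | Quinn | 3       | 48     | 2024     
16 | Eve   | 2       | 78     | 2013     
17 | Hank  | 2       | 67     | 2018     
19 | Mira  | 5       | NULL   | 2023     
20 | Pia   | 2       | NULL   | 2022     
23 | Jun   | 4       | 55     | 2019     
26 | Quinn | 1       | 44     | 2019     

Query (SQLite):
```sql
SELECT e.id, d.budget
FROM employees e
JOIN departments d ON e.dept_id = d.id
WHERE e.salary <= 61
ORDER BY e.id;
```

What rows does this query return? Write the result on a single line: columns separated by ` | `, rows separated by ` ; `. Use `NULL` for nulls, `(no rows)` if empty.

Each employees row matches the departments row where dept_id = departments.id.
Then keep rows with e.salary <= 61.

4 | 653 ; 10 | 453 ; 23 | 653 ; 26 | 788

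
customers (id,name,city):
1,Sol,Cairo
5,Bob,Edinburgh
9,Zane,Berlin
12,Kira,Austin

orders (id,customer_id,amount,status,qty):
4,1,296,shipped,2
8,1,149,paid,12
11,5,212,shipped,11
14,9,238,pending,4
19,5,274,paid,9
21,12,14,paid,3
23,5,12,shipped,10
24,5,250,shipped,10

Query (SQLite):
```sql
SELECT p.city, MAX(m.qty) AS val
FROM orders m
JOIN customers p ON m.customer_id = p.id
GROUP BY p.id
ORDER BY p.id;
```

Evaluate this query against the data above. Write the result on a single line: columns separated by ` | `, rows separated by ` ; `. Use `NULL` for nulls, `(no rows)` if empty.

Cairo | 12 ; Edinburgh | 11 ; Berlin | 4 ; Austin | 3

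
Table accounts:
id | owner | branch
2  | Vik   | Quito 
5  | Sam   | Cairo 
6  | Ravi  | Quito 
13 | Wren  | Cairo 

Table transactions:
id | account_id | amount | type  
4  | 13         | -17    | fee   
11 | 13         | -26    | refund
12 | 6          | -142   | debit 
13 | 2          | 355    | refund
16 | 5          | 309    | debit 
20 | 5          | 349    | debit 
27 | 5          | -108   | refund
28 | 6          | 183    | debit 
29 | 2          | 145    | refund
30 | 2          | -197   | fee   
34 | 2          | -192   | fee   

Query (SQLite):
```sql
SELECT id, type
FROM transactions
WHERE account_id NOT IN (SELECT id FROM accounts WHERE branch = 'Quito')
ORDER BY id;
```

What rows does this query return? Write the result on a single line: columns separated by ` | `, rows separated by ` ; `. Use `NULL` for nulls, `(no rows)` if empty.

4 | fee ; 11 | refund ; 16 | debit ; 20 | debit ; 27 | refund

Inner query: accounts.id where branch = 'Quito'.
Outer: keep transactions rows whose account_id is not in that set.
Inner query → {2, 6}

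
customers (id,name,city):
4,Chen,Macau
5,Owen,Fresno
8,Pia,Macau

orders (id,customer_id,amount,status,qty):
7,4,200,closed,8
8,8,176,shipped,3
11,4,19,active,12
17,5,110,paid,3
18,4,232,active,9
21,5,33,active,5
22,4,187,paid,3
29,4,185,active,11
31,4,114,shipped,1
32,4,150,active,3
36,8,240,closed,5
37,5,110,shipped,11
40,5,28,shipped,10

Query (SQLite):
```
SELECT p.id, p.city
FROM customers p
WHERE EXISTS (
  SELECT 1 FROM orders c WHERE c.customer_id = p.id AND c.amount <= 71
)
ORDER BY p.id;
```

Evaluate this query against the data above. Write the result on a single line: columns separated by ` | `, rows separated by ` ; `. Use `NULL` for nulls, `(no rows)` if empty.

4 | Macau ; 5 | Fresno

For each customers row, check whether any orders with matching customer_id has amount <= 71.
Keep rows where that is true.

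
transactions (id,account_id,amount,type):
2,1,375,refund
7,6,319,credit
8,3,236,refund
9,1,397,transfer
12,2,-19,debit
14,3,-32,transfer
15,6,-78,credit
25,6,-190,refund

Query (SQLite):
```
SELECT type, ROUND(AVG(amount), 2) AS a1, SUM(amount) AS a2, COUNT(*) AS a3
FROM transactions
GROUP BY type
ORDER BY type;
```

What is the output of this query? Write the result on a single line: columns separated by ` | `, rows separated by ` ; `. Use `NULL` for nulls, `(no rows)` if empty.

Group transactions by type.
Per group compute: ROUND(AVG(amount), 2), SUM(amount), COUNT(*).
  credit: ids {7, 15} → ROUND(AVG(amount), 2)=120.5, SUM(amount)=241, COUNT(*)=2
  debit: ids {12} → ROUND(AVG(amount), 2)=-19, SUM(amount)=-19, COUNT(*)=1
  refund: ids {2, 8, 25} → ROUND(AVG(amount), 2)=140.33, SUM(amount)=421, COUNT(*)=3
  transfer: ids {9, 14} → ROUND(AVG(amount), 2)=182.5, SUM(amount)=365, COUNT(*)=2

credit | 120.5 | 241 | 2 ; debit | -19 | -19 | 1 ; refund | 140.33 | 421 | 3 ; transfer | 182.5 | 365 | 2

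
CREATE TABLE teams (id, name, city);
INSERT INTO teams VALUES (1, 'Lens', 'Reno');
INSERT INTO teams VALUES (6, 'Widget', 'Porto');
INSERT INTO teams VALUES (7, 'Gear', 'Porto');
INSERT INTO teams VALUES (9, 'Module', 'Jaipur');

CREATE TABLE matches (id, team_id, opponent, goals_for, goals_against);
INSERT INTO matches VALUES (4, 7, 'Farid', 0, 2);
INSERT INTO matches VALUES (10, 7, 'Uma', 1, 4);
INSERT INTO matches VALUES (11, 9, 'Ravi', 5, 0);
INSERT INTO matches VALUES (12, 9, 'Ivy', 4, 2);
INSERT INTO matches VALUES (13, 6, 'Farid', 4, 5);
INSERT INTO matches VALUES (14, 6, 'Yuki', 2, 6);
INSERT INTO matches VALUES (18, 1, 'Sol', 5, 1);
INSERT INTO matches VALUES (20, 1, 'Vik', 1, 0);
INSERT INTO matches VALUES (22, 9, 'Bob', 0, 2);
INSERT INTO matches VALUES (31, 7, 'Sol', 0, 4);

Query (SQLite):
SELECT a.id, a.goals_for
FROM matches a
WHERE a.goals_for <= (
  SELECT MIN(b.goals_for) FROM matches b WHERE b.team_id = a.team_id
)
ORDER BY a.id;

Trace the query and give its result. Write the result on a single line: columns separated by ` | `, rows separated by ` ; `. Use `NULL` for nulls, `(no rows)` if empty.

For each matches row a, compute MIN(goals_for) over rows sharing a.team_id.
Keep row a if a.goals_for <= that per-group MIN.
  team_id=1: MIN(goals_for) = 1
  team_id=6: MIN(goals_for) = 2
  team_id=7: MIN(goals_for) = 0
  team_id=9: MIN(goals_for) = 0

4 | 0 ; 14 | 2 ; 20 | 1 ; 22 | 0 ; 31 | 0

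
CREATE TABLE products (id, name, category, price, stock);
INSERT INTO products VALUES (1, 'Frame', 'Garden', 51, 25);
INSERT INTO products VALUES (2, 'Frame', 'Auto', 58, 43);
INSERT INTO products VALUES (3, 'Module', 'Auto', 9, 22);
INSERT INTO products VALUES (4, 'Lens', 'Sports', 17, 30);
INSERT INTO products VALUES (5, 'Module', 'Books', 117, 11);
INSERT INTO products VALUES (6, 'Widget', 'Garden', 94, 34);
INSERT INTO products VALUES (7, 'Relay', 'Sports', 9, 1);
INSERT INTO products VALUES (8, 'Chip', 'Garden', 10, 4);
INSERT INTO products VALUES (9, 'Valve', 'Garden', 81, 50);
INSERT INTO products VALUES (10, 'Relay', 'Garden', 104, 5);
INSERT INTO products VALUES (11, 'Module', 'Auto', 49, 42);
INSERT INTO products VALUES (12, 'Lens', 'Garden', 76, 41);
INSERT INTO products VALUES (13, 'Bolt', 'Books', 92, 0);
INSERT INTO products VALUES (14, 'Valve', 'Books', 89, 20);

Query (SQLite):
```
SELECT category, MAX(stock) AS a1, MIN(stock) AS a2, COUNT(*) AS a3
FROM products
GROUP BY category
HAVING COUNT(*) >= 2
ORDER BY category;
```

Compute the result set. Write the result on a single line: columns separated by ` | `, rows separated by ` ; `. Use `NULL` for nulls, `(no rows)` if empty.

Auto | 43 | 22 | 3 ; Books | 20 | 0 | 3 ; Garden | 50 | 4 | 6 ; Sports | 30 | 1 | 2

Group products by category.
Per group compute: MAX(stock), MIN(stock), COUNT(*).
HAVING: drop groups with fewer than 2 rows.
  Auto: ids {2, 3, 11} → MAX(stock)=43, MIN(stock)=22, COUNT(*)=3
  Books: ids {5, 13, 14} → MAX(stock)=20, MIN(stock)=0, COUNT(*)=3
  Garden: ids {1, 6, 8, 9, 10, 12} → MAX(stock)=50, MIN(stock)=4, COUNT(*)=6
  Sports: ids {4, 7} → MAX(stock)=30, MIN(stock)=1, COUNT(*)=2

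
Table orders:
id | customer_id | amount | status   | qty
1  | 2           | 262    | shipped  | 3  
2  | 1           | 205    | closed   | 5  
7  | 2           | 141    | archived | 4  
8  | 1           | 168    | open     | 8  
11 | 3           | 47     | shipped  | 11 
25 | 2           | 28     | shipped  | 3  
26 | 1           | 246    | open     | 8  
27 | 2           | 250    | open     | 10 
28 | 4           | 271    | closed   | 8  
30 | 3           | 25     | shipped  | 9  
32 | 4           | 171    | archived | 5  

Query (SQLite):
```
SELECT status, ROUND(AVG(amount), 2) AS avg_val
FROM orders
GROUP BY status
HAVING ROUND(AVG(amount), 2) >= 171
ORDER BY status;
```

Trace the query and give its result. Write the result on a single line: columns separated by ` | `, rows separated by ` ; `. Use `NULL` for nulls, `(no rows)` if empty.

Partition orders by status; compute ROUND(AVG(amount), 2) within each group.
HAVING: keep groups where ROUND(AVG(amount), 2) >= 171.
  archived: ids {7, 32} → ROUND(AVG(amount), 2)=156
  closed: ids {2, 28} → ROUND(AVG(amount), 2)=238
  open: ids {8, 26, 27} → ROUND(AVG(amount), 2)=221.33
  shipped: ids {1, 11, 25, 30} → ROUND(AVG(amount), 2)=90.5

closed | 238 ; open | 221.33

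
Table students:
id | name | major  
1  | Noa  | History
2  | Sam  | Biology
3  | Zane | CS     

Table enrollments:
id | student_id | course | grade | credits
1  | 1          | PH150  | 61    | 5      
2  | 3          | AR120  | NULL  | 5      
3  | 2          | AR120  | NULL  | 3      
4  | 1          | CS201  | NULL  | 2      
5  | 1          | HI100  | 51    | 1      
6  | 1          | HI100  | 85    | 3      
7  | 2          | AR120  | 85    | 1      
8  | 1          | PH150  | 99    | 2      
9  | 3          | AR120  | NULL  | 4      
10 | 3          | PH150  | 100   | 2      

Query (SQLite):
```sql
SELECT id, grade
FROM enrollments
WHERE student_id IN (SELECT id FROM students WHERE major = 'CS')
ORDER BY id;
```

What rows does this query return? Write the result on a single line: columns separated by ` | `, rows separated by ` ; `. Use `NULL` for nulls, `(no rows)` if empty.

Inner query: students.id where major = 'CS'.
Outer: keep enrollments rows whose student_id is in that set.
Inner query → {3}

2 | NULL ; 9 | NULL ; 10 | 100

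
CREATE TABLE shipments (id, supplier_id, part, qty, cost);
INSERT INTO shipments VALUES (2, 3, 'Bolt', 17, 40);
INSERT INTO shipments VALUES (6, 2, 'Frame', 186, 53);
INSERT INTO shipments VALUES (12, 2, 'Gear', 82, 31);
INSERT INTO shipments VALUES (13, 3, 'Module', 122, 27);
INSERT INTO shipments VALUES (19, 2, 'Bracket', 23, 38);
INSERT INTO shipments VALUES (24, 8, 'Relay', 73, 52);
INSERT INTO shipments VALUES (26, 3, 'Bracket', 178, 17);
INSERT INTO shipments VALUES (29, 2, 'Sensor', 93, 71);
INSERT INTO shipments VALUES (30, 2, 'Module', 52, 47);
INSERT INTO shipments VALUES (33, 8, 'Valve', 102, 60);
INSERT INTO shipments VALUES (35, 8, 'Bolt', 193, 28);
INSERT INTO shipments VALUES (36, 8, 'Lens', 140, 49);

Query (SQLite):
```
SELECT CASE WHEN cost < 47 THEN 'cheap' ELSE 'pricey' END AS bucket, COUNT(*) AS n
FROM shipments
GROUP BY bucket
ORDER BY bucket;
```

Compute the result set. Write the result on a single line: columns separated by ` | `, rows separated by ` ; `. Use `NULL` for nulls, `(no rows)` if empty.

Bucket rows by cost < 47 → 'cheap' else 'pricey'; count each bucket.

cheap | 6 ; pricey | 6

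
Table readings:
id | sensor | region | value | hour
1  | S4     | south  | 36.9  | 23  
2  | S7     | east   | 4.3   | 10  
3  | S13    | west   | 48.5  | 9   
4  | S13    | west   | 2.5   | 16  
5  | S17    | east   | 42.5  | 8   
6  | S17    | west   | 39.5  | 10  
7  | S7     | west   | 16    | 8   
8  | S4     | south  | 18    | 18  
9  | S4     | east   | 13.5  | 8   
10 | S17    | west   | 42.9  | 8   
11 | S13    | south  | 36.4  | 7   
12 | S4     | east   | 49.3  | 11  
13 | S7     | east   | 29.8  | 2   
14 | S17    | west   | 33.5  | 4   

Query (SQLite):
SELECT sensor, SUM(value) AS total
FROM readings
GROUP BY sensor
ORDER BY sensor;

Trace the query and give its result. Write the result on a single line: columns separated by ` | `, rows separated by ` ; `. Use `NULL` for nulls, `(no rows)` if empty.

S13 | 87.4 ; S17 | 158.4 ; S4 | 117.7 ; S7 | 50.1

Partition readings by sensor; compute SUM(value) within each group.
  S13: ids {3, 4, 11} → SUM(value)=87.4
  S17: ids {5, 6, 10, 14} → SUM(value)=158.4
  S4: ids {1, 8, 9, 12} → SUM(value)=117.7
  S7: ids {2, 7, 13} → SUM(value)=50.1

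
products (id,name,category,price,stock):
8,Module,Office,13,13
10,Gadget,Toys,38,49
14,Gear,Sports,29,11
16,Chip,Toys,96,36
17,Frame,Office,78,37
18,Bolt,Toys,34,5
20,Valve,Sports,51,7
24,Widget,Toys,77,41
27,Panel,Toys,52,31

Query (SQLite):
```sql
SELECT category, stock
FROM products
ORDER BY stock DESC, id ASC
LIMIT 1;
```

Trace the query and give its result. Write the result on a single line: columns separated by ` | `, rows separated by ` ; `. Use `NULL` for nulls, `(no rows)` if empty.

Toys | 49

Sort by stock desc, tiebreak id asc: (49, id=10), (41, id=24), (37, id=17), (36, id=16) …. Take first 1.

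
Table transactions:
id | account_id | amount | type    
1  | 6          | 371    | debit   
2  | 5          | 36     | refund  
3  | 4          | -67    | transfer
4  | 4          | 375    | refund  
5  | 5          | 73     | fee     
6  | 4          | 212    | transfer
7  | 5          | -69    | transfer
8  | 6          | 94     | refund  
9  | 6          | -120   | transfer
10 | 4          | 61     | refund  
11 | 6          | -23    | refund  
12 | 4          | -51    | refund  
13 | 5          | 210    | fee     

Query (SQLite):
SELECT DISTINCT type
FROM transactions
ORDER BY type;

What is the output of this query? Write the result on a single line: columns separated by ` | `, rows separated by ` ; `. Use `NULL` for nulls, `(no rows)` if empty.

Collect distinct type values from transactions.

debit ; fee ; refund ; transfer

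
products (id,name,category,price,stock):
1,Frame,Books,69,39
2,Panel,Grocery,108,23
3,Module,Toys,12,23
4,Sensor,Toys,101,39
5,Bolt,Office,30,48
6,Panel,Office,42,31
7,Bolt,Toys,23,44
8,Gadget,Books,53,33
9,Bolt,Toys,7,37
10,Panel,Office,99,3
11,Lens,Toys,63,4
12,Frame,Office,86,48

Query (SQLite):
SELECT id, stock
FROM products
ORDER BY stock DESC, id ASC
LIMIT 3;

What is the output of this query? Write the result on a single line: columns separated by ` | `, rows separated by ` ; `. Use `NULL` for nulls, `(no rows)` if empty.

Sort by stock desc, tiebreak id asc: (48, id=5), (48, id=12), (44, id=7), (39, id=1), (39, id=4), (37, id=9) …. Take first 3.

5 | 48 ; 12 | 48 ; 7 | 44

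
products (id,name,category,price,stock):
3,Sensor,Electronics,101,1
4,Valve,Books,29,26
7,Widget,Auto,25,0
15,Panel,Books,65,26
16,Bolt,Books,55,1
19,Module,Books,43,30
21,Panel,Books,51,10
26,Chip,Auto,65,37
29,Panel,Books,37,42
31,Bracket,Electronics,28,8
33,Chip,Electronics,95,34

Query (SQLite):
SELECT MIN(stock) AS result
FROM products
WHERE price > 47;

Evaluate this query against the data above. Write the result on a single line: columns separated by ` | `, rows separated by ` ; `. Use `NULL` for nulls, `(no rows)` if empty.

Rows where price > 47 → stock values: [1, 26, 1, 10, 37, 34].
MIN of non-NULL values = 1.

1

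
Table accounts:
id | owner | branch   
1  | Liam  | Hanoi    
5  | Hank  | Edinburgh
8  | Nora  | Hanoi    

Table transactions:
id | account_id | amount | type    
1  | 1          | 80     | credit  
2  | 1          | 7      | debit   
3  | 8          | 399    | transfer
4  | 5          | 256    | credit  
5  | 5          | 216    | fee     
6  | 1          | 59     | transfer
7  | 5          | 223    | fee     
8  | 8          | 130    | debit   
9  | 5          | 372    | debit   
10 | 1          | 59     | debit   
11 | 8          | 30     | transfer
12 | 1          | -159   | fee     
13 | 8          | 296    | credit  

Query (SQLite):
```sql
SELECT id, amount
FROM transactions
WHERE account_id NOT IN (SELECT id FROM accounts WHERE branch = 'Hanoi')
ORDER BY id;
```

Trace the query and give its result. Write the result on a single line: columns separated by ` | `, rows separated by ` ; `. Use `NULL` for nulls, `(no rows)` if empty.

Inner query: accounts.id where branch = 'Hanoi'.
Outer: keep transactions rows whose account_id is not in that set.
Inner query → {1, 8}

4 | 256 ; 5 | 216 ; 7 | 223 ; 9 | 372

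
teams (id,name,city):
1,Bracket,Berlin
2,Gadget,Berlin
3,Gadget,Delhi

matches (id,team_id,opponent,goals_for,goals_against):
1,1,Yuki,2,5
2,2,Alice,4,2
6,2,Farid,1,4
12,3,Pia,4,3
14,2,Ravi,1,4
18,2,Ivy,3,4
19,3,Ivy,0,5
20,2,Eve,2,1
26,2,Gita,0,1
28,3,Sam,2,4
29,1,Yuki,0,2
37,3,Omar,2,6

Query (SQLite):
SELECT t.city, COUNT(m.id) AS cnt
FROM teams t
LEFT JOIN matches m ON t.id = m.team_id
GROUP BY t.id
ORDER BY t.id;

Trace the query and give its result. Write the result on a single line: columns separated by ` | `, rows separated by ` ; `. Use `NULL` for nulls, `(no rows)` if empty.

Berlin | 2 ; Berlin | 6 ; Delhi | 4

LEFT JOIN keeps every teams row; unmatched ones get NULL for matches columns.
Group by teams.id and compute COUNT(m.id). COUNT(col) of an all-NULL group is 0.
  1: ids {1, 29} → COUNT(m.id)=2
  2: ids {2, 6, 14, 18, 20, 26} → COUNT(m.id)=6
  3: ids {12, 19, 28, 37} → COUNT(m.id)=4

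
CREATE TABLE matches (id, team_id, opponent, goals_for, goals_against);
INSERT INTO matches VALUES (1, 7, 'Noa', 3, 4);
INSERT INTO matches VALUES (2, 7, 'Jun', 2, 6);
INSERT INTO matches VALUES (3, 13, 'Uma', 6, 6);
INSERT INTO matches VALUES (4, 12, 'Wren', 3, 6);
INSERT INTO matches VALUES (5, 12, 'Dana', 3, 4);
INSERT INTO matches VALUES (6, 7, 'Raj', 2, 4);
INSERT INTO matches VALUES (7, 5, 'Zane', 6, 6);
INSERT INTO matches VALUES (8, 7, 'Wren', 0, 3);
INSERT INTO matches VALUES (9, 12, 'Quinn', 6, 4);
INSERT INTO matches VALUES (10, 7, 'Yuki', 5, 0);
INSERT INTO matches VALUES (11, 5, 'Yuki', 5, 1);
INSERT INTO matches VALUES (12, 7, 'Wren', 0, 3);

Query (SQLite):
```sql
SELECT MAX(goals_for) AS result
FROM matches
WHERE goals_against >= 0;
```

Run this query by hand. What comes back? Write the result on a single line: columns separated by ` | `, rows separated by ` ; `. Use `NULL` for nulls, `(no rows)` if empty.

6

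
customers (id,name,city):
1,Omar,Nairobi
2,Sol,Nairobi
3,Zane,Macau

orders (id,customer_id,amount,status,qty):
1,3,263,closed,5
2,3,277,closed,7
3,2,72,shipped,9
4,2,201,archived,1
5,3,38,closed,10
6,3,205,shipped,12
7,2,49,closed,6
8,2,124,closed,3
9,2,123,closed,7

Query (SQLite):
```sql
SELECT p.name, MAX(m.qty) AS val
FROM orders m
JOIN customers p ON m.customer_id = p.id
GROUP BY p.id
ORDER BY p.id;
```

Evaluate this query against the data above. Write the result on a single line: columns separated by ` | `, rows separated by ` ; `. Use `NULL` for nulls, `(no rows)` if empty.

Sol | 9 ; Zane | 12

Join each orders row to its customers via customer_id.
Group joined rows by customers.id; compute MAX(m.qty) per group.
  2: ids {3, 4, 7, 8, 9} → MAX(m.qty)=9
  3: ids {1, 2, 5, 6} → MAX(m.qty)=12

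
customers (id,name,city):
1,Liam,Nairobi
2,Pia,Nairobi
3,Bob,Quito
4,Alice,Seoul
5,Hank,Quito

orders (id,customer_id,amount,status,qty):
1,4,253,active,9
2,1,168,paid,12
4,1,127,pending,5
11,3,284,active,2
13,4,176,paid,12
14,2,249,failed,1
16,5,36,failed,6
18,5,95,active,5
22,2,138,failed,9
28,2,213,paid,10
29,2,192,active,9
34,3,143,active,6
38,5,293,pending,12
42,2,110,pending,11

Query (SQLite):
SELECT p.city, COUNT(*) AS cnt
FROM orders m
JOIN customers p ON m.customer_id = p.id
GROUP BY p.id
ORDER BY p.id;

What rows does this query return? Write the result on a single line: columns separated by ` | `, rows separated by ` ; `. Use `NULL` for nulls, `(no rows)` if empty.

Join each orders row to its customers via customer_id.
Group joined rows by customers.id; compute COUNT(*) per group.
  1: ids {2, 4} → COUNT(*)=2
  2: ids {14, 22, 28, 29, 42} → COUNT(*)=5
  3: ids {11, 34} → COUNT(*)=2
  4: ids {1, 13} → COUNT(*)=2
  5: ids {16, 18, 38} → COUNT(*)=3

Nairobi | 2 ; Nairobi | 5 ; Quito | 2 ; Seoul | 2 ; Quito | 3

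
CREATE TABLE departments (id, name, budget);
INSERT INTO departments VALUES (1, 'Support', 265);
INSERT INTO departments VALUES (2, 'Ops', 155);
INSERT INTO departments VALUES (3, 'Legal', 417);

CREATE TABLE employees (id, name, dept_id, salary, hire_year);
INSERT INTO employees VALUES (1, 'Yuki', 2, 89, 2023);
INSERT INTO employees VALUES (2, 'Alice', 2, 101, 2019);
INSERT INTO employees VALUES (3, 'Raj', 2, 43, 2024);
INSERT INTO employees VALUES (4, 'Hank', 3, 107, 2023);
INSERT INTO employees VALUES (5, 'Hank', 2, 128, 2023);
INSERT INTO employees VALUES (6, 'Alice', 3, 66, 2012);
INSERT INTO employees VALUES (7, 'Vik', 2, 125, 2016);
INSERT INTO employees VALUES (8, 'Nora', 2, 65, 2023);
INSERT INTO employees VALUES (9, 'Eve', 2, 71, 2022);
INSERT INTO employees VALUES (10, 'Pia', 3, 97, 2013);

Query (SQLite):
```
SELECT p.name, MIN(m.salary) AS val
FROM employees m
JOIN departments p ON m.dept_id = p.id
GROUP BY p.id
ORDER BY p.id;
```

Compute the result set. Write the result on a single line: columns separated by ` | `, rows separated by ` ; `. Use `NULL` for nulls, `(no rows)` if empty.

Ops | 43 ; Legal | 66

Join each employees row to its departments via dept_id.
Group joined rows by departments.id; compute MIN(m.salary) per group.
  2: ids {1, 2, 3, 5, 7, 8, 9} → MIN(m.salary)=43
  3: ids {4, 6, 10} → MIN(m.salary)=66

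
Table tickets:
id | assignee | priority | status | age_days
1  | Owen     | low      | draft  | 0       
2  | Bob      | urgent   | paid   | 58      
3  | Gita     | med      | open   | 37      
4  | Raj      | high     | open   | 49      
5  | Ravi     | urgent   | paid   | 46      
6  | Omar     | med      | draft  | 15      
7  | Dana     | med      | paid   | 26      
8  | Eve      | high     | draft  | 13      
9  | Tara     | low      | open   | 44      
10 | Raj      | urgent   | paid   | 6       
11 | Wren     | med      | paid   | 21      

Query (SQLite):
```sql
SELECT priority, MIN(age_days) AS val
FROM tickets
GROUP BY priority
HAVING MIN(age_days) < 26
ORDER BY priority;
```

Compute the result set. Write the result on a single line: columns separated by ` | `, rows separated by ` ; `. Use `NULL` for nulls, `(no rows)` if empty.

Partition tickets by priority; compute MIN(age_days) within each group.
HAVING: keep groups where MIN(age_days) < 26.
  high: ids {4, 8} → MIN(age_days)=13
  low: ids {1, 9} → MIN(age_days)=0
  med: ids {3, 6, 7, 11} → MIN(age_days)=15
  urgent: ids {2, 5, 10} → MIN(age_days)=6

high | 13 ; low | 0 ; med | 15 ; urgent | 6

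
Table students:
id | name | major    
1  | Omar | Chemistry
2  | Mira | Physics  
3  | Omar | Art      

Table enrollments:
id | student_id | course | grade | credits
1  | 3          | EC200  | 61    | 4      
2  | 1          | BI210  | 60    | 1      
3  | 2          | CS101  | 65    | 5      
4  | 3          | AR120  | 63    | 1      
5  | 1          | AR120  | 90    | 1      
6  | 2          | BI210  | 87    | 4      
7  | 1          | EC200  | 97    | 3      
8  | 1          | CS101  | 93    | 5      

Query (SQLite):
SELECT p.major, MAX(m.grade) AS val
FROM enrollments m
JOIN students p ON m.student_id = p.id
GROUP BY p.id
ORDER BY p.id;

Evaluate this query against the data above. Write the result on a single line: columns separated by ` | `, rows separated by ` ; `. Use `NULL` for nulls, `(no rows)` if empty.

Chemistry | 97 ; Physics | 87 ; Art | 63

Join each enrollments row to its students via student_id.
Group joined rows by students.id; compute MAX(m.grade) per group.
  1: ids {2, 5, 7, 8} → MAX(m.grade)=97
  2: ids {3, 6} → MAX(m.grade)=87
  3: ids {1, 4} → MAX(m.grade)=63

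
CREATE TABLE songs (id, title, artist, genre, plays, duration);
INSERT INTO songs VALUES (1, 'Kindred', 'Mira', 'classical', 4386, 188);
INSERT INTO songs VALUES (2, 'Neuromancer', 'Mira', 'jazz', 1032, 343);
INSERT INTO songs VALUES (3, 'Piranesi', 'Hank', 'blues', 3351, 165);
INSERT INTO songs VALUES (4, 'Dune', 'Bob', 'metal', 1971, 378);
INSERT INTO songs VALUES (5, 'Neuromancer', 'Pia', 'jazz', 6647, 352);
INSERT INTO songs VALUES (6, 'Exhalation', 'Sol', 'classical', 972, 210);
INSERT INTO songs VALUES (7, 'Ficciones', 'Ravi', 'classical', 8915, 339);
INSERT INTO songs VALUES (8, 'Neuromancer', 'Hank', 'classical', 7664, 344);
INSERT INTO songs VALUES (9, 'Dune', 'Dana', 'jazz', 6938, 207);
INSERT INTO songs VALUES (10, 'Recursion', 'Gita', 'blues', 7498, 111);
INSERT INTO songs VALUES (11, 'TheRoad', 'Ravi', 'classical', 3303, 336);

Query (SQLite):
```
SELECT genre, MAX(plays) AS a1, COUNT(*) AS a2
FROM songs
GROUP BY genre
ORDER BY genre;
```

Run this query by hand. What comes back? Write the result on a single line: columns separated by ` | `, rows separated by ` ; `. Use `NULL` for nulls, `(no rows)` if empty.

Group songs by genre.
Per group compute: MAX(plays), COUNT(*).
  blues: ids {3, 10} → MAX(plays)=7498, COUNT(*)=2
  classical: ids {1, 6, 7, 8, 11} → MAX(plays)=8915, COUNT(*)=5
  jazz: ids {2, 5, 9} → MAX(plays)=6938, COUNT(*)=3
  metal: ids {4} → MAX(plays)=1971, COUNT(*)=1

blues | 7498 | 2 ; classical | 8915 | 5 ; jazz | 6938 | 3 ; metal | 1971 | 1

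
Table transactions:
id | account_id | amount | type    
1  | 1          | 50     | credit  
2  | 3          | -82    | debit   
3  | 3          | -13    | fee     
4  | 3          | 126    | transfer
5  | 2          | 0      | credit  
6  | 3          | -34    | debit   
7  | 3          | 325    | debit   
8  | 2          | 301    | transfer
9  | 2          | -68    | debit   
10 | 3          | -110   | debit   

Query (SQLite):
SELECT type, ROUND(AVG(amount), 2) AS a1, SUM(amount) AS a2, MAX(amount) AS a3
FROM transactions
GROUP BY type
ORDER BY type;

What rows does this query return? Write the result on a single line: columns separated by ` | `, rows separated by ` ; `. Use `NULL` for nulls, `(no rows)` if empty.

Group transactions by type.
Per group compute: ROUND(AVG(amount), 2), SUM(amount), MAX(amount).
  credit: ids {1, 5} → ROUND(AVG(amount), 2)=25, SUM(amount)=50, MAX(amount)=50
  debit: ids {2, 6, 7, 9, 10} → ROUND(AVG(amount), 2)=6.2, SUM(amount)=31, MAX(amount)=325
  fee: ids {3} → ROUND(AVG(amount), 2)=-13, SUM(amount)=-13, MAX(amount)=-13
  transfer: ids {4, 8} → ROUND(AVG(amount), 2)=213.5, SUM(amount)=427, MAX(amount)=301

credit | 25 | 50 | 50 ; debit | 6.2 | 31 | 325 ; fee | -13 | -13 | -13 ; transfer | 213.5 | 427 | 301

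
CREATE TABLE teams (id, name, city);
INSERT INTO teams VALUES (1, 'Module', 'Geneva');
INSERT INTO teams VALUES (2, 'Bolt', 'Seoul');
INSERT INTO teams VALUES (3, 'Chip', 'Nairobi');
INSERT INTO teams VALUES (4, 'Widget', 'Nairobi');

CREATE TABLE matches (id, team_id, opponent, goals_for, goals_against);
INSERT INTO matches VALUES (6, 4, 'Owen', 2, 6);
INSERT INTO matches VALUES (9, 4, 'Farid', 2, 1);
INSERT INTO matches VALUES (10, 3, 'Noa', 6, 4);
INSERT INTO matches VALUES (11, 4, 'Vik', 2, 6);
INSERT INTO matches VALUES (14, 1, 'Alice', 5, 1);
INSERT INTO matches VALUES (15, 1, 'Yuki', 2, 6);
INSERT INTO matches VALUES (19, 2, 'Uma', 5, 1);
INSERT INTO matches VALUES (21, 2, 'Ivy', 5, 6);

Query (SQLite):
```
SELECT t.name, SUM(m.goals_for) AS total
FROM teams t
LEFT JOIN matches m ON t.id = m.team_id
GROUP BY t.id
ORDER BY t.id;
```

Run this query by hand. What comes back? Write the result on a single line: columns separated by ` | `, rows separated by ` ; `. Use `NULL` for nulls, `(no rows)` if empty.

Module | 7 ; Bolt | 10 ; Chip | 6 ; Widget | 6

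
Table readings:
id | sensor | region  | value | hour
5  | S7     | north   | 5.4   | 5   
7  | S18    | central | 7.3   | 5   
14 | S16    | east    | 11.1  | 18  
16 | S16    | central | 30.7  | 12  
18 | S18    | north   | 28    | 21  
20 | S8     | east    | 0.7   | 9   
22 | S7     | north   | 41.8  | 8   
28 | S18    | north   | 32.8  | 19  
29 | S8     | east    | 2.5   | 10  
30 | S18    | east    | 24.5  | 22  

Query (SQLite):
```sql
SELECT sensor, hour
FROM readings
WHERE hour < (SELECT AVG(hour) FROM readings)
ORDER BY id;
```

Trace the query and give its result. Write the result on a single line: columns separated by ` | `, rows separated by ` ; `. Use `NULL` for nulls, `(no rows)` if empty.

Scalar subquery: AVG(hour) over all readings rows = 12.9.
Keep rows where hour < that value.

S7 | 5 ; S18 | 5 ; S16 | 12 ; S8 | 9 ; S7 | 8 ; S8 | 10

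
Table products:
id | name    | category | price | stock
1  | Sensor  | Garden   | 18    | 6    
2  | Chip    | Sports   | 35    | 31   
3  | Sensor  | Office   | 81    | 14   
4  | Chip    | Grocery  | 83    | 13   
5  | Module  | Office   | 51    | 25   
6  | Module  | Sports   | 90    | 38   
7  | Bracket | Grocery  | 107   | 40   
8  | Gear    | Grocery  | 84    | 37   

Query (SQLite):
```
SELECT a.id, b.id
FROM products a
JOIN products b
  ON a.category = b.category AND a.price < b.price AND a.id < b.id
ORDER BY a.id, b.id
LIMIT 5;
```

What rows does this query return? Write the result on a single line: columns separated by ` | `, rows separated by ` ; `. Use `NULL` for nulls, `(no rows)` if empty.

2 | 6 ; 4 | 7 ; 4 | 8

Pairs (a,b) with same category, a.price < b.price, a.id < b.id.
category groups: Garden:{1} Grocery:{4,7,8} Office:{3,5} Sports:{2,6}
Ordered by (a.id, b.id); first 5.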